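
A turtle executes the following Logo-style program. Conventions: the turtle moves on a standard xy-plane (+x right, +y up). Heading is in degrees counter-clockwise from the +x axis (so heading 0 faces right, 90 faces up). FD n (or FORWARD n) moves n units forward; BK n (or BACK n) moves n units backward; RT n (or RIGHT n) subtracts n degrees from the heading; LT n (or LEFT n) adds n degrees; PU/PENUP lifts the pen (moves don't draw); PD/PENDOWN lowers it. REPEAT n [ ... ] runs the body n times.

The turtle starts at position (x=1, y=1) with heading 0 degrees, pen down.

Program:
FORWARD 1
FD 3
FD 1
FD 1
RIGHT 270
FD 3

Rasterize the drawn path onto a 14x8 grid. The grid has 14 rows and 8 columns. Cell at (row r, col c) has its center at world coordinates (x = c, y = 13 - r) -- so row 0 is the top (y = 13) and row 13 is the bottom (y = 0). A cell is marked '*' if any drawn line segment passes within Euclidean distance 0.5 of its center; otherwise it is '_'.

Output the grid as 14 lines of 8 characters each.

Segment 0: (1,1) -> (2,1)
Segment 1: (2,1) -> (5,1)
Segment 2: (5,1) -> (6,1)
Segment 3: (6,1) -> (7,1)
Segment 4: (7,1) -> (7,4)

Answer: ________
________
________
________
________
________
________
________
________
_______*
_______*
_______*
_*******
________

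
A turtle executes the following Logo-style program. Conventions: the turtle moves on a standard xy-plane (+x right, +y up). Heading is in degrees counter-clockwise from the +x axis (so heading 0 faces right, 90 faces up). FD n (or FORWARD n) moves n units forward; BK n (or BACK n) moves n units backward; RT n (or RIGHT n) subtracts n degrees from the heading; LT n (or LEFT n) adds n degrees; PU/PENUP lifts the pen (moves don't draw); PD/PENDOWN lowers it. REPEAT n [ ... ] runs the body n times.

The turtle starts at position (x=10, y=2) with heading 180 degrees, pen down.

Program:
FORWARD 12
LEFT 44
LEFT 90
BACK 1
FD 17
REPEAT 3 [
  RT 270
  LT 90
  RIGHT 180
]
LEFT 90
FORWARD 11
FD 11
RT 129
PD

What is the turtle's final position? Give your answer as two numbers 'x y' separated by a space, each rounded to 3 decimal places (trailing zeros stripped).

Answer: 24.94 5.773

Derivation:
Executing turtle program step by step:
Start: pos=(10,2), heading=180, pen down
FD 12: (10,2) -> (-2,2) [heading=180, draw]
LT 44: heading 180 -> 224
LT 90: heading 224 -> 314
BK 1: (-2,2) -> (-2.695,2.719) [heading=314, draw]
FD 17: (-2.695,2.719) -> (9.115,-9.509) [heading=314, draw]
REPEAT 3 [
  -- iteration 1/3 --
  RT 270: heading 314 -> 44
  LT 90: heading 44 -> 134
  RT 180: heading 134 -> 314
  -- iteration 2/3 --
  RT 270: heading 314 -> 44
  LT 90: heading 44 -> 134
  RT 180: heading 134 -> 314
  -- iteration 3/3 --
  RT 270: heading 314 -> 44
  LT 90: heading 44 -> 134
  RT 180: heading 134 -> 314
]
LT 90: heading 314 -> 44
FD 11: (9.115,-9.509) -> (17.027,-1.868) [heading=44, draw]
FD 11: (17.027,-1.868) -> (24.94,5.773) [heading=44, draw]
RT 129: heading 44 -> 275
PD: pen down
Final: pos=(24.94,5.773), heading=275, 5 segment(s) drawn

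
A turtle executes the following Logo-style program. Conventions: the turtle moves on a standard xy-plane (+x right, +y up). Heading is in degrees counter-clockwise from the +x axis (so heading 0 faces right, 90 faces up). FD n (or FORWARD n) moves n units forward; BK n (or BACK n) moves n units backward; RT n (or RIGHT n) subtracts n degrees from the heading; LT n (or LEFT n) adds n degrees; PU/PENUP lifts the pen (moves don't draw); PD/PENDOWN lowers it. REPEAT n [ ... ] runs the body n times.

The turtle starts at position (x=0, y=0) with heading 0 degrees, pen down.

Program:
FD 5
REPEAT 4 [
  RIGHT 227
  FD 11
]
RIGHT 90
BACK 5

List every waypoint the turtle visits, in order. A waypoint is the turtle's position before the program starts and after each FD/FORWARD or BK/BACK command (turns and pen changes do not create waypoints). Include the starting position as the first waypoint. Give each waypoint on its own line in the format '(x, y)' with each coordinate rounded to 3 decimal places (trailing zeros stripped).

Answer: (0, 0)
(5, 0)
(-2.502, 8.045)
(-3.269, -2.928)
(5.279, 3.994)
(-5.614, 5.525)
(-6.31, 0.574)

Derivation:
Executing turtle program step by step:
Start: pos=(0,0), heading=0, pen down
FD 5: (0,0) -> (5,0) [heading=0, draw]
REPEAT 4 [
  -- iteration 1/4 --
  RT 227: heading 0 -> 133
  FD 11: (5,0) -> (-2.502,8.045) [heading=133, draw]
  -- iteration 2/4 --
  RT 227: heading 133 -> 266
  FD 11: (-2.502,8.045) -> (-3.269,-2.928) [heading=266, draw]
  -- iteration 3/4 --
  RT 227: heading 266 -> 39
  FD 11: (-3.269,-2.928) -> (5.279,3.994) [heading=39, draw]
  -- iteration 4/4 --
  RT 227: heading 39 -> 172
  FD 11: (5.279,3.994) -> (-5.614,5.525) [heading=172, draw]
]
RT 90: heading 172 -> 82
BK 5: (-5.614,5.525) -> (-6.31,0.574) [heading=82, draw]
Final: pos=(-6.31,0.574), heading=82, 6 segment(s) drawn
Waypoints (7 total):
(0, 0)
(5, 0)
(-2.502, 8.045)
(-3.269, -2.928)
(5.279, 3.994)
(-5.614, 5.525)
(-6.31, 0.574)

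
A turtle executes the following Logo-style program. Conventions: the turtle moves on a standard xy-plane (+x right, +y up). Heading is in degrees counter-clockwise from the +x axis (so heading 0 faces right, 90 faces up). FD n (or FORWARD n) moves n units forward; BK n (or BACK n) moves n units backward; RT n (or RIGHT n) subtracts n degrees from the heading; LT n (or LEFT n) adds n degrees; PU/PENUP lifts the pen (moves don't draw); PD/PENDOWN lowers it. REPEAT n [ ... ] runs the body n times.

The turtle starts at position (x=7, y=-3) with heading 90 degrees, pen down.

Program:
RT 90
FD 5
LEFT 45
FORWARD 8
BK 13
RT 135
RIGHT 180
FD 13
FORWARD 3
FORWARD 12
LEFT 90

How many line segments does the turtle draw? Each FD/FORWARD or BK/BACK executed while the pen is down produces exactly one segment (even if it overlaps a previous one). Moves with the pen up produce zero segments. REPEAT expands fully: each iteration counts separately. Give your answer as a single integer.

Executing turtle program step by step:
Start: pos=(7,-3), heading=90, pen down
RT 90: heading 90 -> 0
FD 5: (7,-3) -> (12,-3) [heading=0, draw]
LT 45: heading 0 -> 45
FD 8: (12,-3) -> (17.657,2.657) [heading=45, draw]
BK 13: (17.657,2.657) -> (8.464,-6.536) [heading=45, draw]
RT 135: heading 45 -> 270
RT 180: heading 270 -> 90
FD 13: (8.464,-6.536) -> (8.464,6.464) [heading=90, draw]
FD 3: (8.464,6.464) -> (8.464,9.464) [heading=90, draw]
FD 12: (8.464,9.464) -> (8.464,21.464) [heading=90, draw]
LT 90: heading 90 -> 180
Final: pos=(8.464,21.464), heading=180, 6 segment(s) drawn
Segments drawn: 6

Answer: 6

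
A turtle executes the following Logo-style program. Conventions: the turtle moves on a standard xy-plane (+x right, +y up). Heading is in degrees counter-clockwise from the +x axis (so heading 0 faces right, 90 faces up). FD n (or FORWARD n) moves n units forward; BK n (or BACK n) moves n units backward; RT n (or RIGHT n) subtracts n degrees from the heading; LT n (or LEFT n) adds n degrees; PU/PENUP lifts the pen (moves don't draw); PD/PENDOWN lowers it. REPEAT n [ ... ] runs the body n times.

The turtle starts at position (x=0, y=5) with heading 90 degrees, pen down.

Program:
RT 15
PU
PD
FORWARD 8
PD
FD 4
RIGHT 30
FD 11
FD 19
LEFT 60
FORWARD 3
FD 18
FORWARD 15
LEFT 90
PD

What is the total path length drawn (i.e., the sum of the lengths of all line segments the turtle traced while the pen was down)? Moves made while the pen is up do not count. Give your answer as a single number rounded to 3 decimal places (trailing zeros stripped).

Answer: 78

Derivation:
Executing turtle program step by step:
Start: pos=(0,5), heading=90, pen down
RT 15: heading 90 -> 75
PU: pen up
PD: pen down
FD 8: (0,5) -> (2.071,12.727) [heading=75, draw]
PD: pen down
FD 4: (2.071,12.727) -> (3.106,16.591) [heading=75, draw]
RT 30: heading 75 -> 45
FD 11: (3.106,16.591) -> (10.884,24.369) [heading=45, draw]
FD 19: (10.884,24.369) -> (24.319,37.804) [heading=45, draw]
LT 60: heading 45 -> 105
FD 3: (24.319,37.804) -> (23.543,40.702) [heading=105, draw]
FD 18: (23.543,40.702) -> (18.884,58.089) [heading=105, draw]
FD 15: (18.884,58.089) -> (15.002,72.578) [heading=105, draw]
LT 90: heading 105 -> 195
PD: pen down
Final: pos=(15.002,72.578), heading=195, 7 segment(s) drawn

Segment lengths:
  seg 1: (0,5) -> (2.071,12.727), length = 8
  seg 2: (2.071,12.727) -> (3.106,16.591), length = 4
  seg 3: (3.106,16.591) -> (10.884,24.369), length = 11
  seg 4: (10.884,24.369) -> (24.319,37.804), length = 19
  seg 5: (24.319,37.804) -> (23.543,40.702), length = 3
  seg 6: (23.543,40.702) -> (18.884,58.089), length = 18
  seg 7: (18.884,58.089) -> (15.002,72.578), length = 15
Total = 78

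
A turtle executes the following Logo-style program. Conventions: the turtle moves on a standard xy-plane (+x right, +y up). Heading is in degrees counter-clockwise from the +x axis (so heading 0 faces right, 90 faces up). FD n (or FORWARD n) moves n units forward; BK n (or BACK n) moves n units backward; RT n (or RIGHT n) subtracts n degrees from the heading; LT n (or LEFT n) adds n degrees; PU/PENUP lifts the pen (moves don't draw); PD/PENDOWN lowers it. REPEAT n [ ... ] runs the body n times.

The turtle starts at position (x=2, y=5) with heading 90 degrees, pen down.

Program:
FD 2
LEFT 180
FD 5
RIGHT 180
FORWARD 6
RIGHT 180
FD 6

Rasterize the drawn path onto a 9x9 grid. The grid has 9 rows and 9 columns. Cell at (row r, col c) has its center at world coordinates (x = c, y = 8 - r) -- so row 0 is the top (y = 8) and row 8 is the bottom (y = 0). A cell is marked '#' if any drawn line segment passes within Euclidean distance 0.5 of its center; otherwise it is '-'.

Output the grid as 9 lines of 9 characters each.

Answer: --#------
--#------
--#------
--#------
--#------
--#------
--#------
---------
---------

Derivation:
Segment 0: (2,5) -> (2,7)
Segment 1: (2,7) -> (2,2)
Segment 2: (2,2) -> (2,8)
Segment 3: (2,8) -> (2,2)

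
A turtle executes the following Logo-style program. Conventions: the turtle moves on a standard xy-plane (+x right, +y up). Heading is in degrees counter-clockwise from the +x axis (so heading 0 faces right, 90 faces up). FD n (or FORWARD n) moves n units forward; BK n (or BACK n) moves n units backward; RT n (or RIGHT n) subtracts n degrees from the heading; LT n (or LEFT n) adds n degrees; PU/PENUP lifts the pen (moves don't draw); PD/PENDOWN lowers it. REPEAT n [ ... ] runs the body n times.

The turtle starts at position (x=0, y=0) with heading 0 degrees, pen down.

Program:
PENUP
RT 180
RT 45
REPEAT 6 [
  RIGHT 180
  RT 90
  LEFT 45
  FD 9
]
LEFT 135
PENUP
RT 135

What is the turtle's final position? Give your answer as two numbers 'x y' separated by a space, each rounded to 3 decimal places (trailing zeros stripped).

Executing turtle program step by step:
Start: pos=(0,0), heading=0, pen down
PU: pen up
RT 180: heading 0 -> 180
RT 45: heading 180 -> 135
REPEAT 6 [
  -- iteration 1/6 --
  RT 180: heading 135 -> 315
  RT 90: heading 315 -> 225
  LT 45: heading 225 -> 270
  FD 9: (0,0) -> (0,-9) [heading=270, move]
  -- iteration 2/6 --
  RT 180: heading 270 -> 90
  RT 90: heading 90 -> 0
  LT 45: heading 0 -> 45
  FD 9: (0,-9) -> (6.364,-2.636) [heading=45, move]
  -- iteration 3/6 --
  RT 180: heading 45 -> 225
  RT 90: heading 225 -> 135
  LT 45: heading 135 -> 180
  FD 9: (6.364,-2.636) -> (-2.636,-2.636) [heading=180, move]
  -- iteration 4/6 --
  RT 180: heading 180 -> 0
  RT 90: heading 0 -> 270
  LT 45: heading 270 -> 315
  FD 9: (-2.636,-2.636) -> (3.728,-9) [heading=315, move]
  -- iteration 5/6 --
  RT 180: heading 315 -> 135
  RT 90: heading 135 -> 45
  LT 45: heading 45 -> 90
  FD 9: (3.728,-9) -> (3.728,0) [heading=90, move]
  -- iteration 6/6 --
  RT 180: heading 90 -> 270
  RT 90: heading 270 -> 180
  LT 45: heading 180 -> 225
  FD 9: (3.728,0) -> (-2.636,-6.364) [heading=225, move]
]
LT 135: heading 225 -> 0
PU: pen up
RT 135: heading 0 -> 225
Final: pos=(-2.636,-6.364), heading=225, 0 segment(s) drawn

Answer: -2.636 -6.364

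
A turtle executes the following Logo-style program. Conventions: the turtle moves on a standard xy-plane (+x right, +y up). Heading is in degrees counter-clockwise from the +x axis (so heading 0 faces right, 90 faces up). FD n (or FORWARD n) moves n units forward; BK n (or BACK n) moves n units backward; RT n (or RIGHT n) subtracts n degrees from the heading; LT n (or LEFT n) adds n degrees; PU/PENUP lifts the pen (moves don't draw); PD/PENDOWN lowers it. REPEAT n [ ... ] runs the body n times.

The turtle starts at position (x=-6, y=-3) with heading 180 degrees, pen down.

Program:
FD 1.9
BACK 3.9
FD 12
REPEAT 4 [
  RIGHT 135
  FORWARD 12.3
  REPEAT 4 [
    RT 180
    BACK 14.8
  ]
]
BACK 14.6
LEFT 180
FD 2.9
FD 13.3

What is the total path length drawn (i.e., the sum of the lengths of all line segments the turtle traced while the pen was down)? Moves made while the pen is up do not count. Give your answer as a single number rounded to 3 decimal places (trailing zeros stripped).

Executing turtle program step by step:
Start: pos=(-6,-3), heading=180, pen down
FD 1.9: (-6,-3) -> (-7.9,-3) [heading=180, draw]
BK 3.9: (-7.9,-3) -> (-4,-3) [heading=180, draw]
FD 12: (-4,-3) -> (-16,-3) [heading=180, draw]
REPEAT 4 [
  -- iteration 1/4 --
  RT 135: heading 180 -> 45
  FD 12.3: (-16,-3) -> (-7.303,5.697) [heading=45, draw]
  REPEAT 4 [
    -- iteration 1/4 --
    RT 180: heading 45 -> 225
    BK 14.8: (-7.303,5.697) -> (3.163,16.163) [heading=225, draw]
    -- iteration 2/4 --
    RT 180: heading 225 -> 45
    BK 14.8: (3.163,16.163) -> (-7.303,5.697) [heading=45, draw]
    -- iteration 3/4 --
    RT 180: heading 45 -> 225
    BK 14.8: (-7.303,5.697) -> (3.163,16.163) [heading=225, draw]
    -- iteration 4/4 --
    RT 180: heading 225 -> 45
    BK 14.8: (3.163,16.163) -> (-7.303,5.697) [heading=45, draw]
  ]
  -- iteration 2/4 --
  RT 135: heading 45 -> 270
  FD 12.3: (-7.303,5.697) -> (-7.303,-6.603) [heading=270, draw]
  REPEAT 4 [
    -- iteration 1/4 --
    RT 180: heading 270 -> 90
    BK 14.8: (-7.303,-6.603) -> (-7.303,-21.403) [heading=90, draw]
    -- iteration 2/4 --
    RT 180: heading 90 -> 270
    BK 14.8: (-7.303,-21.403) -> (-7.303,-6.603) [heading=270, draw]
    -- iteration 3/4 --
    RT 180: heading 270 -> 90
    BK 14.8: (-7.303,-6.603) -> (-7.303,-21.403) [heading=90, draw]
    -- iteration 4/4 --
    RT 180: heading 90 -> 270
    BK 14.8: (-7.303,-21.403) -> (-7.303,-6.603) [heading=270, draw]
  ]
  -- iteration 3/4 --
  RT 135: heading 270 -> 135
  FD 12.3: (-7.303,-6.603) -> (-16,2.095) [heading=135, draw]
  REPEAT 4 [
    -- iteration 1/4 --
    RT 180: heading 135 -> 315
    BK 14.8: (-16,2.095) -> (-26.465,12.56) [heading=315, draw]
    -- iteration 2/4 --
    RT 180: heading 315 -> 135
    BK 14.8: (-26.465,12.56) -> (-16,2.095) [heading=135, draw]
    -- iteration 3/4 --
    RT 180: heading 135 -> 315
    BK 14.8: (-16,2.095) -> (-26.465,12.56) [heading=315, draw]
    -- iteration 4/4 --
    RT 180: heading 315 -> 135
    BK 14.8: (-26.465,12.56) -> (-16,2.095) [heading=135, draw]
  ]
  -- iteration 4/4 --
  RT 135: heading 135 -> 0
  FD 12.3: (-16,2.095) -> (-3.7,2.095) [heading=0, draw]
  REPEAT 4 [
    -- iteration 1/4 --
    RT 180: heading 0 -> 180
    BK 14.8: (-3.7,2.095) -> (11.1,2.095) [heading=180, draw]
    -- iteration 2/4 --
    RT 180: heading 180 -> 0
    BK 14.8: (11.1,2.095) -> (-3.7,2.095) [heading=0, draw]
    -- iteration 3/4 --
    RT 180: heading 0 -> 180
    BK 14.8: (-3.7,2.095) -> (11.1,2.095) [heading=180, draw]
    -- iteration 4/4 --
    RT 180: heading 180 -> 0
    BK 14.8: (11.1,2.095) -> (-3.7,2.095) [heading=0, draw]
  ]
]
BK 14.6: (-3.7,2.095) -> (-18.3,2.095) [heading=0, draw]
LT 180: heading 0 -> 180
FD 2.9: (-18.3,2.095) -> (-21.2,2.095) [heading=180, draw]
FD 13.3: (-21.2,2.095) -> (-34.5,2.095) [heading=180, draw]
Final: pos=(-34.5,2.095), heading=180, 26 segment(s) drawn

Segment lengths:
  seg 1: (-6,-3) -> (-7.9,-3), length = 1.9
  seg 2: (-7.9,-3) -> (-4,-3), length = 3.9
  seg 3: (-4,-3) -> (-16,-3), length = 12
  seg 4: (-16,-3) -> (-7.303,5.697), length = 12.3
  seg 5: (-7.303,5.697) -> (3.163,16.163), length = 14.8
  seg 6: (3.163,16.163) -> (-7.303,5.697), length = 14.8
  seg 7: (-7.303,5.697) -> (3.163,16.163), length = 14.8
  seg 8: (3.163,16.163) -> (-7.303,5.697), length = 14.8
  seg 9: (-7.303,5.697) -> (-7.303,-6.603), length = 12.3
  seg 10: (-7.303,-6.603) -> (-7.303,-21.403), length = 14.8
  seg 11: (-7.303,-21.403) -> (-7.303,-6.603), length = 14.8
  seg 12: (-7.303,-6.603) -> (-7.303,-21.403), length = 14.8
  seg 13: (-7.303,-21.403) -> (-7.303,-6.603), length = 14.8
  seg 14: (-7.303,-6.603) -> (-16,2.095), length = 12.3
  seg 15: (-16,2.095) -> (-26.465,12.56), length = 14.8
  seg 16: (-26.465,12.56) -> (-16,2.095), length = 14.8
  seg 17: (-16,2.095) -> (-26.465,12.56), length = 14.8
  seg 18: (-26.465,12.56) -> (-16,2.095), length = 14.8
  seg 19: (-16,2.095) -> (-3.7,2.095), length = 12.3
  seg 20: (-3.7,2.095) -> (11.1,2.095), length = 14.8
  seg 21: (11.1,2.095) -> (-3.7,2.095), length = 14.8
  seg 22: (-3.7,2.095) -> (11.1,2.095), length = 14.8
  seg 23: (11.1,2.095) -> (-3.7,2.095), length = 14.8
  seg 24: (-3.7,2.095) -> (-18.3,2.095), length = 14.6
  seg 25: (-18.3,2.095) -> (-21.2,2.095), length = 2.9
  seg 26: (-21.2,2.095) -> (-34.5,2.095), length = 13.3
Total = 334.6

Answer: 334.6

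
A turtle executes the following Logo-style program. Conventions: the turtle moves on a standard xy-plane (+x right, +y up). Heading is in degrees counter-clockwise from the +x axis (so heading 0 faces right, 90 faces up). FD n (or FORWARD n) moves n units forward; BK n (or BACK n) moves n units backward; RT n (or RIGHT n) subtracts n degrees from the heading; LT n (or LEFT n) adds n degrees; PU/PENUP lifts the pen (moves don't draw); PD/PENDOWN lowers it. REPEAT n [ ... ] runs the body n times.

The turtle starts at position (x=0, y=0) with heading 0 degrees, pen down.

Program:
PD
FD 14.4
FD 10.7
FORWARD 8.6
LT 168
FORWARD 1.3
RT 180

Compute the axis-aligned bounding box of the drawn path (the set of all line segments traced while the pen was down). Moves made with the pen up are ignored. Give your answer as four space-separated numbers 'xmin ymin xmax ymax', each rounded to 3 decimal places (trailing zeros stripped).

Executing turtle program step by step:
Start: pos=(0,0), heading=0, pen down
PD: pen down
FD 14.4: (0,0) -> (14.4,0) [heading=0, draw]
FD 10.7: (14.4,0) -> (25.1,0) [heading=0, draw]
FD 8.6: (25.1,0) -> (33.7,0) [heading=0, draw]
LT 168: heading 0 -> 168
FD 1.3: (33.7,0) -> (32.428,0.27) [heading=168, draw]
RT 180: heading 168 -> 348
Final: pos=(32.428,0.27), heading=348, 4 segment(s) drawn

Segment endpoints: x in {0, 14.4, 25.1, 32.428, 33.7}, y in {0, 0.27}
xmin=0, ymin=0, xmax=33.7, ymax=0.27

Answer: 0 0 33.7 0.27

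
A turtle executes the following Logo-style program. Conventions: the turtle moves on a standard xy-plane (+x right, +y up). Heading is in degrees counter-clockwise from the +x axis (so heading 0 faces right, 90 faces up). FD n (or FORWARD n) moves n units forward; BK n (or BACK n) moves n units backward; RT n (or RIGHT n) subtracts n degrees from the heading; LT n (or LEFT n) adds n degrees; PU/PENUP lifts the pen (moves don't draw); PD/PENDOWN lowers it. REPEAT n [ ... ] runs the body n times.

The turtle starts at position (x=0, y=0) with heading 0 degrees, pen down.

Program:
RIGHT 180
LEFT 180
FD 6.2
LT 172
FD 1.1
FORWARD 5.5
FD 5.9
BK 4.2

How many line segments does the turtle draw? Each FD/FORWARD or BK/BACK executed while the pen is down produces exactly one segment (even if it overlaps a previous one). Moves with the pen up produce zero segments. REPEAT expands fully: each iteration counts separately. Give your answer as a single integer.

Executing turtle program step by step:
Start: pos=(0,0), heading=0, pen down
RT 180: heading 0 -> 180
LT 180: heading 180 -> 0
FD 6.2: (0,0) -> (6.2,0) [heading=0, draw]
LT 172: heading 0 -> 172
FD 1.1: (6.2,0) -> (5.111,0.153) [heading=172, draw]
FD 5.5: (5.111,0.153) -> (-0.336,0.919) [heading=172, draw]
FD 5.9: (-0.336,0.919) -> (-6.178,1.74) [heading=172, draw]
BK 4.2: (-6.178,1.74) -> (-2.019,1.155) [heading=172, draw]
Final: pos=(-2.019,1.155), heading=172, 5 segment(s) drawn
Segments drawn: 5

Answer: 5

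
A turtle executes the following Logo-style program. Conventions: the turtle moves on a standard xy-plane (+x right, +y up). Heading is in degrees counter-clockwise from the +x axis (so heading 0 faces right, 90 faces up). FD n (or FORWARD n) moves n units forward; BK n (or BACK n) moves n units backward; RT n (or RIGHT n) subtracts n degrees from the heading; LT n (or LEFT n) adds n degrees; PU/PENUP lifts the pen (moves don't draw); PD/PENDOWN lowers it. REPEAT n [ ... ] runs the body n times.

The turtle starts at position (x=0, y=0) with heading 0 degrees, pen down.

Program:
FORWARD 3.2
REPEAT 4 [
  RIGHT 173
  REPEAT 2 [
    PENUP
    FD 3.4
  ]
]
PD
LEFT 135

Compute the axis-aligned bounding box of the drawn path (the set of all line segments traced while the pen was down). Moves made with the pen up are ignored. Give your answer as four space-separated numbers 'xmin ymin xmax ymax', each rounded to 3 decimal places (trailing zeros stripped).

Answer: 0 0 3.2 0

Derivation:
Executing turtle program step by step:
Start: pos=(0,0), heading=0, pen down
FD 3.2: (0,0) -> (3.2,0) [heading=0, draw]
REPEAT 4 [
  -- iteration 1/4 --
  RT 173: heading 0 -> 187
  REPEAT 2 [
    -- iteration 1/2 --
    PU: pen up
    FD 3.4: (3.2,0) -> (-0.175,-0.414) [heading=187, move]
    -- iteration 2/2 --
    PU: pen up
    FD 3.4: (-0.175,-0.414) -> (-3.549,-0.829) [heading=187, move]
  ]
  -- iteration 2/4 --
  RT 173: heading 187 -> 14
  REPEAT 2 [
    -- iteration 1/2 --
    PU: pen up
    FD 3.4: (-3.549,-0.829) -> (-0.25,-0.006) [heading=14, move]
    -- iteration 2/2 --
    PU: pen up
    FD 3.4: (-0.25,-0.006) -> (3.049,0.816) [heading=14, move]
  ]
  -- iteration 3/4 --
  RT 173: heading 14 -> 201
  REPEAT 2 [
    -- iteration 1/2 --
    PU: pen up
    FD 3.4: (3.049,0.816) -> (-0.125,-0.402) [heading=201, move]
    -- iteration 2/2 --
    PU: pen up
    FD 3.4: (-0.125,-0.402) -> (-3.3,-1.621) [heading=201, move]
  ]
  -- iteration 4/4 --
  RT 173: heading 201 -> 28
  REPEAT 2 [
    -- iteration 1/2 --
    PU: pen up
    FD 3.4: (-3.3,-1.621) -> (-0.298,-0.024) [heading=28, move]
    -- iteration 2/2 --
    PU: pen up
    FD 3.4: (-0.298,-0.024) -> (2.704,1.572) [heading=28, move]
  ]
]
PD: pen down
LT 135: heading 28 -> 163
Final: pos=(2.704,1.572), heading=163, 1 segment(s) drawn

Segment endpoints: x in {0, 3.2}, y in {0}
xmin=0, ymin=0, xmax=3.2, ymax=0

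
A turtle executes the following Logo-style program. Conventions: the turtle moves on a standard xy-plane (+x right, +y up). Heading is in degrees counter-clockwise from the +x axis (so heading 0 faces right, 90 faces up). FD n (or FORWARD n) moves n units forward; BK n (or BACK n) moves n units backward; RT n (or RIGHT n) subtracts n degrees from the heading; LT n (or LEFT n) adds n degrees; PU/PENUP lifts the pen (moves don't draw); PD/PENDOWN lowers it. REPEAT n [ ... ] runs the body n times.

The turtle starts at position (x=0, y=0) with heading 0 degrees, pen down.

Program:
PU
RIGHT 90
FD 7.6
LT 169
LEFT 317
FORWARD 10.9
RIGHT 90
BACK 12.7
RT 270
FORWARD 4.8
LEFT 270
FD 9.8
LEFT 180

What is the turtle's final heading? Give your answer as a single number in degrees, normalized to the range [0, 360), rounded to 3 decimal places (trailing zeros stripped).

Executing turtle program step by step:
Start: pos=(0,0), heading=0, pen down
PU: pen up
RT 90: heading 0 -> 270
FD 7.6: (0,0) -> (0,-7.6) [heading=270, move]
LT 169: heading 270 -> 79
LT 317: heading 79 -> 36
FD 10.9: (0,-7.6) -> (8.818,-1.193) [heading=36, move]
RT 90: heading 36 -> 306
BK 12.7: (8.818,-1.193) -> (1.353,9.081) [heading=306, move]
RT 270: heading 306 -> 36
FD 4.8: (1.353,9.081) -> (5.237,11.903) [heading=36, move]
LT 270: heading 36 -> 306
FD 9.8: (5.237,11.903) -> (10.997,3.974) [heading=306, move]
LT 180: heading 306 -> 126
Final: pos=(10.997,3.974), heading=126, 0 segment(s) drawn

Answer: 126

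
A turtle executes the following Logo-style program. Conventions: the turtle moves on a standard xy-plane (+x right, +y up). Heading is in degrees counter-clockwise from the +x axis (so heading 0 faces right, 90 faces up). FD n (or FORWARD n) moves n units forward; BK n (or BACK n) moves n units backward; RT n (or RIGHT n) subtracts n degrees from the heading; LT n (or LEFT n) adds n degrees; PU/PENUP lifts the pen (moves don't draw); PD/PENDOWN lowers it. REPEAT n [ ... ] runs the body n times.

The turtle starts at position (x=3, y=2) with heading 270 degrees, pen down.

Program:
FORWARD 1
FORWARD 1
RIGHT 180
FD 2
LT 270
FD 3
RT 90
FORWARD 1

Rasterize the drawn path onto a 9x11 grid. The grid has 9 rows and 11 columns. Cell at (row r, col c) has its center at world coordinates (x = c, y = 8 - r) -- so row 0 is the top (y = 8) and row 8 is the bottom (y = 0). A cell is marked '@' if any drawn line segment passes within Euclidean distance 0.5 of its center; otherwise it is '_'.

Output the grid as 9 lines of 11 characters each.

Segment 0: (3,2) -> (3,1)
Segment 1: (3,1) -> (3,0)
Segment 2: (3,0) -> (3,2)
Segment 3: (3,2) -> (6,2)
Segment 4: (6,2) -> (6,1)

Answer: ___________
___________
___________
___________
___________
___________
___@@@@____
___@__@____
___@_______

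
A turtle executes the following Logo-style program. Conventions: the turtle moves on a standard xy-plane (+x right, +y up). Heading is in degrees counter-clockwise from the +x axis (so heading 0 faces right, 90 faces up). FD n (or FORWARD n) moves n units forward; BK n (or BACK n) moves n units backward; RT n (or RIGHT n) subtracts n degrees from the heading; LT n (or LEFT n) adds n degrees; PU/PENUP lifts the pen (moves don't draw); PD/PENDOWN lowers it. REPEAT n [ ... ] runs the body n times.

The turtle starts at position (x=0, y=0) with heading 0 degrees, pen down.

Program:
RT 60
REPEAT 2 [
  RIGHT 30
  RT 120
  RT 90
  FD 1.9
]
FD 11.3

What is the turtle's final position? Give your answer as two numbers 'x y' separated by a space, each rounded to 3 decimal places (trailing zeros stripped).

Answer: -12.25 1.645

Derivation:
Executing turtle program step by step:
Start: pos=(0,0), heading=0, pen down
RT 60: heading 0 -> 300
REPEAT 2 [
  -- iteration 1/2 --
  RT 30: heading 300 -> 270
  RT 120: heading 270 -> 150
  RT 90: heading 150 -> 60
  FD 1.9: (0,0) -> (0.95,1.645) [heading=60, draw]
  -- iteration 2/2 --
  RT 30: heading 60 -> 30
  RT 120: heading 30 -> 270
  RT 90: heading 270 -> 180
  FD 1.9: (0.95,1.645) -> (-0.95,1.645) [heading=180, draw]
]
FD 11.3: (-0.95,1.645) -> (-12.25,1.645) [heading=180, draw]
Final: pos=(-12.25,1.645), heading=180, 3 segment(s) drawn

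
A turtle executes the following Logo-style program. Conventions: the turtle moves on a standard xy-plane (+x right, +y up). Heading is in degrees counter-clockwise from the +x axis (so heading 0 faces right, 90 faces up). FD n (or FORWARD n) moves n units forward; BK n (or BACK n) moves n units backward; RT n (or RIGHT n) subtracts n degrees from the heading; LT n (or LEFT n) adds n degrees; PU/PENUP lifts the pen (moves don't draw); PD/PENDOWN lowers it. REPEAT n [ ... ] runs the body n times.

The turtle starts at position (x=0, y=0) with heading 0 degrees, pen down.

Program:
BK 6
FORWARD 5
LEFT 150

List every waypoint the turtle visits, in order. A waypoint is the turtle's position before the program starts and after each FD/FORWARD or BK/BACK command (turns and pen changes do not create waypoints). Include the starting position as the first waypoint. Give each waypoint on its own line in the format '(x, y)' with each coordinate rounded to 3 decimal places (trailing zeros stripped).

Answer: (0, 0)
(-6, 0)
(-1, 0)

Derivation:
Executing turtle program step by step:
Start: pos=(0,0), heading=0, pen down
BK 6: (0,0) -> (-6,0) [heading=0, draw]
FD 5: (-6,0) -> (-1,0) [heading=0, draw]
LT 150: heading 0 -> 150
Final: pos=(-1,0), heading=150, 2 segment(s) drawn
Waypoints (3 total):
(0, 0)
(-6, 0)
(-1, 0)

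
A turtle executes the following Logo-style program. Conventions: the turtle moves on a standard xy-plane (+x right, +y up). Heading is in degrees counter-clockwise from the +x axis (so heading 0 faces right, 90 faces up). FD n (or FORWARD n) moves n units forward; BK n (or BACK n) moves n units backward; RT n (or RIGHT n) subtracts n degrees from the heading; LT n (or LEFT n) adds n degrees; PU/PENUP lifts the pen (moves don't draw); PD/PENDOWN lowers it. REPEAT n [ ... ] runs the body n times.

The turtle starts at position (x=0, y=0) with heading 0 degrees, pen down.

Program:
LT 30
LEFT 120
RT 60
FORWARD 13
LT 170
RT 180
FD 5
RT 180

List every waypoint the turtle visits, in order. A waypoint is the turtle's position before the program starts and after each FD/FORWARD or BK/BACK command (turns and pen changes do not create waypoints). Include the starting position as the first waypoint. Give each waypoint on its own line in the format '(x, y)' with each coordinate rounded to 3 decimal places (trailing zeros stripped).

Executing turtle program step by step:
Start: pos=(0,0), heading=0, pen down
LT 30: heading 0 -> 30
LT 120: heading 30 -> 150
RT 60: heading 150 -> 90
FD 13: (0,0) -> (0,13) [heading=90, draw]
LT 170: heading 90 -> 260
RT 180: heading 260 -> 80
FD 5: (0,13) -> (0.868,17.924) [heading=80, draw]
RT 180: heading 80 -> 260
Final: pos=(0.868,17.924), heading=260, 2 segment(s) drawn
Waypoints (3 total):
(0, 0)
(0, 13)
(0.868, 17.924)

Answer: (0, 0)
(0, 13)
(0.868, 17.924)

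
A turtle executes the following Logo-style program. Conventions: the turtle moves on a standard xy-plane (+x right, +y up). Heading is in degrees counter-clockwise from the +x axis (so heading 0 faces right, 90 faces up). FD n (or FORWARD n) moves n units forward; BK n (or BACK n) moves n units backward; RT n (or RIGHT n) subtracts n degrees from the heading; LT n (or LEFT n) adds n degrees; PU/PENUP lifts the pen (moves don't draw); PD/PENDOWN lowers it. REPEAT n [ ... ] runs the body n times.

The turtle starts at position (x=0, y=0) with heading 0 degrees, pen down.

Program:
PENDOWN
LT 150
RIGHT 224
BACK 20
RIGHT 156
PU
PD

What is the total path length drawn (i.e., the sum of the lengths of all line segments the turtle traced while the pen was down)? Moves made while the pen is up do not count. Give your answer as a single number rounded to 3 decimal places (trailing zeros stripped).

Answer: 20

Derivation:
Executing turtle program step by step:
Start: pos=(0,0), heading=0, pen down
PD: pen down
LT 150: heading 0 -> 150
RT 224: heading 150 -> 286
BK 20: (0,0) -> (-5.513,19.225) [heading=286, draw]
RT 156: heading 286 -> 130
PU: pen up
PD: pen down
Final: pos=(-5.513,19.225), heading=130, 1 segment(s) drawn

Segment lengths:
  seg 1: (0,0) -> (-5.513,19.225), length = 20
Total = 20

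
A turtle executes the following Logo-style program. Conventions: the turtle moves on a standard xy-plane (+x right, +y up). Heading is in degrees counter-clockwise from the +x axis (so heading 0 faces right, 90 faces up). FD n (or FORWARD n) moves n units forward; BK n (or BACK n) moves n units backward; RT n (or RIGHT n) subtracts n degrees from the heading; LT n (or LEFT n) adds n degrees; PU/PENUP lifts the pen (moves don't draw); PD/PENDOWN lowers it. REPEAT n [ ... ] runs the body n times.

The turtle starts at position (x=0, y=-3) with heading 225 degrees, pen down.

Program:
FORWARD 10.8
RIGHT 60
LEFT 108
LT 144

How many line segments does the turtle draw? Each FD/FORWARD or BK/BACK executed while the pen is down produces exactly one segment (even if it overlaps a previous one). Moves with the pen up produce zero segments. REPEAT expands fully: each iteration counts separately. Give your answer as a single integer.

Answer: 1

Derivation:
Executing turtle program step by step:
Start: pos=(0,-3), heading=225, pen down
FD 10.8: (0,-3) -> (-7.637,-10.637) [heading=225, draw]
RT 60: heading 225 -> 165
LT 108: heading 165 -> 273
LT 144: heading 273 -> 57
Final: pos=(-7.637,-10.637), heading=57, 1 segment(s) drawn
Segments drawn: 1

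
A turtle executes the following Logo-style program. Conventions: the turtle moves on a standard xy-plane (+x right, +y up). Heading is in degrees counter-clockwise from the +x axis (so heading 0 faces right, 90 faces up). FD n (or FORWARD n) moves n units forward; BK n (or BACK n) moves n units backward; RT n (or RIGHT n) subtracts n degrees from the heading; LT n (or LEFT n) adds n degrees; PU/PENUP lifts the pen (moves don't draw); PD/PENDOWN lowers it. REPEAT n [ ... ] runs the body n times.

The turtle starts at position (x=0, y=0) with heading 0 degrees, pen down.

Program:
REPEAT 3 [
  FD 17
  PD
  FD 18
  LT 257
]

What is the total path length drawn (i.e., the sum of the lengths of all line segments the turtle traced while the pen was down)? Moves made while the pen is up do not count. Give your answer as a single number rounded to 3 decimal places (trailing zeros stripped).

Executing turtle program step by step:
Start: pos=(0,0), heading=0, pen down
REPEAT 3 [
  -- iteration 1/3 --
  FD 17: (0,0) -> (17,0) [heading=0, draw]
  PD: pen down
  FD 18: (17,0) -> (35,0) [heading=0, draw]
  LT 257: heading 0 -> 257
  -- iteration 2/3 --
  FD 17: (35,0) -> (31.176,-16.564) [heading=257, draw]
  PD: pen down
  FD 18: (31.176,-16.564) -> (27.127,-34.103) [heading=257, draw]
  LT 257: heading 257 -> 154
  -- iteration 3/3 --
  FD 17: (27.127,-34.103) -> (11.847,-26.651) [heading=154, draw]
  PD: pen down
  FD 18: (11.847,-26.651) -> (-4.331,-18.76) [heading=154, draw]
  LT 257: heading 154 -> 51
]
Final: pos=(-4.331,-18.76), heading=51, 6 segment(s) drawn

Segment lengths:
  seg 1: (0,0) -> (17,0), length = 17
  seg 2: (17,0) -> (35,0), length = 18
  seg 3: (35,0) -> (31.176,-16.564), length = 17
  seg 4: (31.176,-16.564) -> (27.127,-34.103), length = 18
  seg 5: (27.127,-34.103) -> (11.847,-26.651), length = 17
  seg 6: (11.847,-26.651) -> (-4.331,-18.76), length = 18
Total = 105

Answer: 105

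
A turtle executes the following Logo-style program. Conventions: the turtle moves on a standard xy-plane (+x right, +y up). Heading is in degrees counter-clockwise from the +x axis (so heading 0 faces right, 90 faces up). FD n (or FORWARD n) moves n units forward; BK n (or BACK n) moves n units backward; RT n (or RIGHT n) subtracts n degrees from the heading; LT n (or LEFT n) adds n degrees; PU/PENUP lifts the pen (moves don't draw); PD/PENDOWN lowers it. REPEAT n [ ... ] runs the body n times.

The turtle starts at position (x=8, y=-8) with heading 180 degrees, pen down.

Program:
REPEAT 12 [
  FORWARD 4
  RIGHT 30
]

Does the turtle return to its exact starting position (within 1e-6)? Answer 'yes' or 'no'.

Executing turtle program step by step:
Start: pos=(8,-8), heading=180, pen down
REPEAT 12 [
  -- iteration 1/12 --
  FD 4: (8,-8) -> (4,-8) [heading=180, draw]
  RT 30: heading 180 -> 150
  -- iteration 2/12 --
  FD 4: (4,-8) -> (0.536,-6) [heading=150, draw]
  RT 30: heading 150 -> 120
  -- iteration 3/12 --
  FD 4: (0.536,-6) -> (-1.464,-2.536) [heading=120, draw]
  RT 30: heading 120 -> 90
  -- iteration 4/12 --
  FD 4: (-1.464,-2.536) -> (-1.464,1.464) [heading=90, draw]
  RT 30: heading 90 -> 60
  -- iteration 5/12 --
  FD 4: (-1.464,1.464) -> (0.536,4.928) [heading=60, draw]
  RT 30: heading 60 -> 30
  -- iteration 6/12 --
  FD 4: (0.536,4.928) -> (4,6.928) [heading=30, draw]
  RT 30: heading 30 -> 0
  -- iteration 7/12 --
  FD 4: (4,6.928) -> (8,6.928) [heading=0, draw]
  RT 30: heading 0 -> 330
  -- iteration 8/12 --
  FD 4: (8,6.928) -> (11.464,4.928) [heading=330, draw]
  RT 30: heading 330 -> 300
  -- iteration 9/12 --
  FD 4: (11.464,4.928) -> (13.464,1.464) [heading=300, draw]
  RT 30: heading 300 -> 270
  -- iteration 10/12 --
  FD 4: (13.464,1.464) -> (13.464,-2.536) [heading=270, draw]
  RT 30: heading 270 -> 240
  -- iteration 11/12 --
  FD 4: (13.464,-2.536) -> (11.464,-6) [heading=240, draw]
  RT 30: heading 240 -> 210
  -- iteration 12/12 --
  FD 4: (11.464,-6) -> (8,-8) [heading=210, draw]
  RT 30: heading 210 -> 180
]
Final: pos=(8,-8), heading=180, 12 segment(s) drawn

Start position: (8, -8)
Final position: (8, -8)
Distance = 0; < 1e-6 -> CLOSED

Answer: yes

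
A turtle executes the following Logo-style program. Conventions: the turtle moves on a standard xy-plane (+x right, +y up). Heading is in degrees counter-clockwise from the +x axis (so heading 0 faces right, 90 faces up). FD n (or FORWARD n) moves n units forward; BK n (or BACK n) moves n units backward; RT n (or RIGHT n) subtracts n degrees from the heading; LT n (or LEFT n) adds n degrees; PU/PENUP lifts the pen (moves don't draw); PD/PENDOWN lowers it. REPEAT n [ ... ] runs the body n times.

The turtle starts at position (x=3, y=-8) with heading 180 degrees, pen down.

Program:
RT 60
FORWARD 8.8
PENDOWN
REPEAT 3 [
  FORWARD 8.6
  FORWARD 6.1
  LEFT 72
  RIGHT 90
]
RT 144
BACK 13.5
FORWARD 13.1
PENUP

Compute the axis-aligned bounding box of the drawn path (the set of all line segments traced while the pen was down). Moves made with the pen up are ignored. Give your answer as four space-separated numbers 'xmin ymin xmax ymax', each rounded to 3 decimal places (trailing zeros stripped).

Executing turtle program step by step:
Start: pos=(3,-8), heading=180, pen down
RT 60: heading 180 -> 120
FD 8.8: (3,-8) -> (-1.4,-0.379) [heading=120, draw]
PD: pen down
REPEAT 3 [
  -- iteration 1/3 --
  FD 8.6: (-1.4,-0.379) -> (-5.7,7.069) [heading=120, draw]
  FD 6.1: (-5.7,7.069) -> (-8.75,12.352) [heading=120, draw]
  LT 72: heading 120 -> 192
  RT 90: heading 192 -> 102
  -- iteration 2/3 --
  FD 8.6: (-8.75,12.352) -> (-10.538,20.764) [heading=102, draw]
  FD 6.1: (-10.538,20.764) -> (-11.806,26.73) [heading=102, draw]
  LT 72: heading 102 -> 174
  RT 90: heading 174 -> 84
  -- iteration 3/3 --
  FD 8.6: (-11.806,26.73) -> (-10.907,35.283) [heading=84, draw]
  FD 6.1: (-10.907,35.283) -> (-10.27,41.35) [heading=84, draw]
  LT 72: heading 84 -> 156
  RT 90: heading 156 -> 66
]
RT 144: heading 66 -> 282
BK 13.5: (-10.27,41.35) -> (-13.077,54.555) [heading=282, draw]
FD 13.1: (-13.077,54.555) -> (-10.353,41.741) [heading=282, draw]
PU: pen up
Final: pos=(-10.353,41.741), heading=282, 9 segment(s) drawn

Segment endpoints: x in {-13.077, -11.806, -10.907, -10.538, -10.353, -10.27, -8.75, -5.7, -1.4, 3}, y in {-8, -0.379, 7.069, 12.352, 20.764, 26.73, 35.283, 41.35, 41.741, 54.555}
xmin=-13.077, ymin=-8, xmax=3, ymax=54.555

Answer: -13.077 -8 3 54.555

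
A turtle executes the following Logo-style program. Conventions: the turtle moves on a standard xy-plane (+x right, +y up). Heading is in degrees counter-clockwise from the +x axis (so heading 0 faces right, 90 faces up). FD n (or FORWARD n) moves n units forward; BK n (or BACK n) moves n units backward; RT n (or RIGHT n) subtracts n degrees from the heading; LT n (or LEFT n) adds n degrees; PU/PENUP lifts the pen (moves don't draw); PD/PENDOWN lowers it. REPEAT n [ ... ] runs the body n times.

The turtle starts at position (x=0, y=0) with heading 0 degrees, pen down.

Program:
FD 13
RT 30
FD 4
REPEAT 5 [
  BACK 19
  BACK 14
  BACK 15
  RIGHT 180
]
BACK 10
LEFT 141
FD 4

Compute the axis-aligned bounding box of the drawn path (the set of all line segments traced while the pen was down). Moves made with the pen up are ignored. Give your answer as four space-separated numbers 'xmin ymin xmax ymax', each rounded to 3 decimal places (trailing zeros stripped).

Executing turtle program step by step:
Start: pos=(0,0), heading=0, pen down
FD 13: (0,0) -> (13,0) [heading=0, draw]
RT 30: heading 0 -> 330
FD 4: (13,0) -> (16.464,-2) [heading=330, draw]
REPEAT 5 [
  -- iteration 1/5 --
  BK 19: (16.464,-2) -> (0.01,7.5) [heading=330, draw]
  BK 14: (0.01,7.5) -> (-12.115,14.5) [heading=330, draw]
  BK 15: (-12.115,14.5) -> (-25.105,22) [heading=330, draw]
  RT 180: heading 330 -> 150
  -- iteration 2/5 --
  BK 19: (-25.105,22) -> (-8.651,12.5) [heading=150, draw]
  BK 14: (-8.651,12.5) -> (3.474,5.5) [heading=150, draw]
  BK 15: (3.474,5.5) -> (16.464,-2) [heading=150, draw]
  RT 180: heading 150 -> 330
  -- iteration 3/5 --
  BK 19: (16.464,-2) -> (0.01,7.5) [heading=330, draw]
  BK 14: (0.01,7.5) -> (-12.115,14.5) [heading=330, draw]
  BK 15: (-12.115,14.5) -> (-25.105,22) [heading=330, draw]
  RT 180: heading 330 -> 150
  -- iteration 4/5 --
  BK 19: (-25.105,22) -> (-8.651,12.5) [heading=150, draw]
  BK 14: (-8.651,12.5) -> (3.474,5.5) [heading=150, draw]
  BK 15: (3.474,5.5) -> (16.464,-2) [heading=150, draw]
  RT 180: heading 150 -> 330
  -- iteration 5/5 --
  BK 19: (16.464,-2) -> (0.01,7.5) [heading=330, draw]
  BK 14: (0.01,7.5) -> (-12.115,14.5) [heading=330, draw]
  BK 15: (-12.115,14.5) -> (-25.105,22) [heading=330, draw]
  RT 180: heading 330 -> 150
]
BK 10: (-25.105,22) -> (-16.445,17) [heading=150, draw]
LT 141: heading 150 -> 291
FD 4: (-16.445,17) -> (-15.011,13.266) [heading=291, draw]
Final: pos=(-15.011,13.266), heading=291, 19 segment(s) drawn

Segment endpoints: x in {-25.105, -16.445, -15.011, -12.115, -12.115, -12.115, -8.651, -8.651, 0, 0.01, 0.01, 0.01, 3.474, 3.474, 13, 16.464, 16.464, 16.464}, y in {-2, -2, -2, 0, 5.5, 5.5, 7.5, 7.5, 7.5, 12.5, 12.5, 13.266, 14.5, 14.5, 14.5, 17, 22, 22, 22}
xmin=-25.105, ymin=-2, xmax=16.464, ymax=22

Answer: -25.105 -2 16.464 22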